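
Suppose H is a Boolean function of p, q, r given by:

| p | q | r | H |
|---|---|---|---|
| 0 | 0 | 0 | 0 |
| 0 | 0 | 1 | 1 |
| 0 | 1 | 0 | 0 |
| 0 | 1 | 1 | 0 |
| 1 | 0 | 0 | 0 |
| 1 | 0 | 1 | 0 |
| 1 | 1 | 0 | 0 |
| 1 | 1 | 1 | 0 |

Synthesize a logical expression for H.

H(p, q, r) = (p' · q') · r

H is 1 on exactly one input, (0,0,1), whose minterm is ¬p·¬q·r. So H is just that conjunction.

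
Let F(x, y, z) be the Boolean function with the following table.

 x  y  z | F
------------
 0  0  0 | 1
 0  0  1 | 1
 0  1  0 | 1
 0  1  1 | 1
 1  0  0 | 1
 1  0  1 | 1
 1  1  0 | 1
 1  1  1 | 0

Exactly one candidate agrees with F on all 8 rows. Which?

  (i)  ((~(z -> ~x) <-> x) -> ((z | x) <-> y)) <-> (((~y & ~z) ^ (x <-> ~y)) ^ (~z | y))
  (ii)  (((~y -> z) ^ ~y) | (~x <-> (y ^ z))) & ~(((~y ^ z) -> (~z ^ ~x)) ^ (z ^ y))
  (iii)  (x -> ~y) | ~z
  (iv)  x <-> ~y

(i): at (0,0,0) it gives 0, but F = 1 — eliminated.
(ii): at (0,1,1) it gives 0, but F = 1 — eliminated.
(iv): at (0,0,0) it gives 0, but F = 1 — eliminated.
Only (iii) survives; checking it on all 8 rows confirms it matches F.

iii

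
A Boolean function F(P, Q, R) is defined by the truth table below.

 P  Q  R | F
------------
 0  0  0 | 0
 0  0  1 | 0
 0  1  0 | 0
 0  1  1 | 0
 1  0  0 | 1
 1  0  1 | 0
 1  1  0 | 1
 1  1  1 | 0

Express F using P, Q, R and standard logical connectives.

Collect the rows where F=1 — (1,0,0), (1,1,0) — and write one minterm per row: P·¬Q·¬R, P·Q·¬R. Their union (logical OR) reproduces the table exactly.

F(P, Q, R) = ((P & ~Q) & ~R) | ((P & Q) & ~R)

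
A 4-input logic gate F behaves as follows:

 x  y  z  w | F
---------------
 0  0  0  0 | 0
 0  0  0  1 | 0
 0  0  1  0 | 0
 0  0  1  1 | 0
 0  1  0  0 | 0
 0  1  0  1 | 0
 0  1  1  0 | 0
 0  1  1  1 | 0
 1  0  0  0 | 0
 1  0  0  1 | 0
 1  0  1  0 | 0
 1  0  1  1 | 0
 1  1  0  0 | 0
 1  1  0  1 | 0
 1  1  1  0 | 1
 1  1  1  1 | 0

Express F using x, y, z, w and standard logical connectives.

Only row (1,1,1,0) gives 1. That row's minterm x·y·z·¬w is F directly.

F(x, y, z, w) = ((x & y) & z) & ~w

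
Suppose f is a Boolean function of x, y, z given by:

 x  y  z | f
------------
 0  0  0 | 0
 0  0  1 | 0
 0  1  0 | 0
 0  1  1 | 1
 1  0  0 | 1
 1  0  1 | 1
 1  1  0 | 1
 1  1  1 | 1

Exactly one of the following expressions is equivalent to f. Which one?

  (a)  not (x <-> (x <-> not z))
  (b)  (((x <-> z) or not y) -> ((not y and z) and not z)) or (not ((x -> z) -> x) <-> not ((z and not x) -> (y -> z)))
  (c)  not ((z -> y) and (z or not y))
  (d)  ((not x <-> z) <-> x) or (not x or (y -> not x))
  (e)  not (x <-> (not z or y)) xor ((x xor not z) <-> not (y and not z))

(a): at (0,0,1) it gives 1, but f = 0 — eliminated.
(c): at (0,0,1) it gives 1, but f = 0 — eliminated.
(d): at (0,0,0) it gives 1, but f = 0 — eliminated.
(e): at (0,1,0) it gives 1, but f = 0 — eliminated.
That leaves (b). Evaluating it on every row reproduces the table of f exactly.

b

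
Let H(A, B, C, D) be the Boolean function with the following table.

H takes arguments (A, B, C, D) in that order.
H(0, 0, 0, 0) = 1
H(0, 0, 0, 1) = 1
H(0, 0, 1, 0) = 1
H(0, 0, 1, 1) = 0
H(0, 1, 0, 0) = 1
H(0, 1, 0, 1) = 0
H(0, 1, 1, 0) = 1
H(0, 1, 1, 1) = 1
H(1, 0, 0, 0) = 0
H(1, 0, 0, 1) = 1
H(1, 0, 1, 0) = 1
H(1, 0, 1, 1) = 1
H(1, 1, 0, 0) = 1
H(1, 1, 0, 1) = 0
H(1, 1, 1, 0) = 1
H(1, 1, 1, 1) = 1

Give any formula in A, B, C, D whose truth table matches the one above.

H(A, B, C, D) = not ((((((not A and not B) and C) and D) or (((not A and B) and not C) and D)) or (((A and not B) and not C) and not D)) or (((A and B) and not C) and D))

There are just 4 zero rows: (0,0,1,1), (0,1,0,1), (1,0,0,0), (1,1,0,1). Their minterms are ¬A·¬B·C·D, ¬A·B·¬C·D, A·¬B·¬C·¬D, A·B·¬C·D; the OR of those covers precisely the 0-outputs, and negating it yields H.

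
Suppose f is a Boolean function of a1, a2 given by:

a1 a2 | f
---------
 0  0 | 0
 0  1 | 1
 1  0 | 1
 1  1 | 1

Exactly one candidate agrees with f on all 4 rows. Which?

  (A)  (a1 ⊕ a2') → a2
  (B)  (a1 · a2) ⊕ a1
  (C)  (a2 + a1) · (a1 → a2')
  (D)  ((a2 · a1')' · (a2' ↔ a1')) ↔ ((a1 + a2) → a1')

(B) disagrees with f on (0,1) (formula → 0, table → 1); rule it out.
(C) disagrees with f on (1,1) (formula → 0, table → 1); rule it out.
(D) disagrees with f on (0,0) (formula → 1, table → 0); rule it out.
(A) is the remaining candidate, and it agrees with f on all 4 inputs.

A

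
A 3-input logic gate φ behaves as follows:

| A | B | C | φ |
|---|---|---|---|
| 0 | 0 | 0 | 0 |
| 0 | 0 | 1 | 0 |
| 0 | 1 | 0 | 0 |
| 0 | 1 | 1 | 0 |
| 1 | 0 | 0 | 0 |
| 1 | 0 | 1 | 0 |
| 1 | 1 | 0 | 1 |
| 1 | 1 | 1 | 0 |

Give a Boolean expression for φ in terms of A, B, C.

φ(A, B, C) = (A AND B) AND NOT C

φ is 1 on exactly one input, (1,1,0), whose minterm is A·B·¬C. So φ is just that conjunction.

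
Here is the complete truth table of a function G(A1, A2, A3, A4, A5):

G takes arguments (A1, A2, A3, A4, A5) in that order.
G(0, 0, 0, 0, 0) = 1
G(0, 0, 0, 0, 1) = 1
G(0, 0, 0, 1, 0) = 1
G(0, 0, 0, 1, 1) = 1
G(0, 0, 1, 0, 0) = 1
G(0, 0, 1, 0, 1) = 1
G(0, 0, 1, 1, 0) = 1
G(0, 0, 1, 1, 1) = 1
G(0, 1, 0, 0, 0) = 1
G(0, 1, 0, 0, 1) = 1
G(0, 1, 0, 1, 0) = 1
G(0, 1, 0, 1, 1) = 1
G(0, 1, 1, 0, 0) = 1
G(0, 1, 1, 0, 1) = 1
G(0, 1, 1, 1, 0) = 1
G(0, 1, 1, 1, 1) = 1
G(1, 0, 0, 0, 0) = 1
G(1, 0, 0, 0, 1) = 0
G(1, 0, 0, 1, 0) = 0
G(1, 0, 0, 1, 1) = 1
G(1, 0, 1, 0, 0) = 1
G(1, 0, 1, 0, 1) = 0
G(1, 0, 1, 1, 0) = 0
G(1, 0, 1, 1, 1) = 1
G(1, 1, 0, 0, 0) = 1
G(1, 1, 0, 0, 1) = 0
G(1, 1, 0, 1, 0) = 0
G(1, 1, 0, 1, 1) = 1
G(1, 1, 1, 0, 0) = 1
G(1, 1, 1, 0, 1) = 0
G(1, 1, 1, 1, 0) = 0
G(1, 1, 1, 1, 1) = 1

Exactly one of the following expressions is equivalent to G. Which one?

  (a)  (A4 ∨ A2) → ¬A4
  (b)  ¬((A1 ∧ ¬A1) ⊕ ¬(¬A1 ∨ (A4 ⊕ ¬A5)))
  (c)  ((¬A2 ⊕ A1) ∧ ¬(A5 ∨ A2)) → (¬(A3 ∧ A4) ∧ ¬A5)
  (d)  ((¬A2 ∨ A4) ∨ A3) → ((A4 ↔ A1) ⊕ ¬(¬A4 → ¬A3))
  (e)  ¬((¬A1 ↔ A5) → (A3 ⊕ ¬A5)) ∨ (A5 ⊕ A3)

b

(a) fails at (0,0,0,1,0): the formula yields 0, G is 1.
(c) fails at (0,0,1,1,0): the formula yields 0, G is 1.
(d) fails at (0,0,0,1,0): the formula yields 0, G is 1.
(e) fails at (0,0,0,0,0): the formula yields 0, G is 1.
(b) is the remaining candidate, and it agrees with G on all 32 inputs.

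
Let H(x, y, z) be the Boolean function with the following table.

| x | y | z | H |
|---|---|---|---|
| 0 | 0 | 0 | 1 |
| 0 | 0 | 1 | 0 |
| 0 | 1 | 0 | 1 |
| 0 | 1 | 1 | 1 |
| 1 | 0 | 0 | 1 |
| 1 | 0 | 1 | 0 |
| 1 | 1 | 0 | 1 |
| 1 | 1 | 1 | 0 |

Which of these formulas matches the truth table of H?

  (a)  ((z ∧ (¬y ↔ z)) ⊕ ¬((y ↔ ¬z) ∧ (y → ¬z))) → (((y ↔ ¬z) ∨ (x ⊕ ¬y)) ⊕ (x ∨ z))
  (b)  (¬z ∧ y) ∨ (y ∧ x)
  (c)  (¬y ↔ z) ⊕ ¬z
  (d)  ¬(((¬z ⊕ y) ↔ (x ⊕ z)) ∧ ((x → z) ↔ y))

a

(b) disagrees with H on (0,0,0) (formula → 0, table → 1); rule it out.
(c) disagrees with H on (0,0,1) (formula → 1, table → 0); rule it out.
(d) disagrees with H on (0,0,1) (formula → 1, table → 0); rule it out.
Only (a) survives; checking it on all 8 rows confirms it matches H.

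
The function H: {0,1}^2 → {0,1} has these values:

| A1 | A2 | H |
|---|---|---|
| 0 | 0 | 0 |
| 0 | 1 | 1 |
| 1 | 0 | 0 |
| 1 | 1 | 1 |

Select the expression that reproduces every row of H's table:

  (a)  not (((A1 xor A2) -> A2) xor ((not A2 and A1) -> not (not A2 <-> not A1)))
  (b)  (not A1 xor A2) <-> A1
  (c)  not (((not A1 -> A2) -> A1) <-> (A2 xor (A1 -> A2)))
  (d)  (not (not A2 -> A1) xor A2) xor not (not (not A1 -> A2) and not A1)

b

(a) fails at (0,0): the formula yields 1, H is 0.
(c) fails at (0,1): the formula yields 0, H is 1.
(d) fails at (0,0): the formula yields 1, H is 0.
Only (b) survives; checking it on all 4 rows confirms it matches H.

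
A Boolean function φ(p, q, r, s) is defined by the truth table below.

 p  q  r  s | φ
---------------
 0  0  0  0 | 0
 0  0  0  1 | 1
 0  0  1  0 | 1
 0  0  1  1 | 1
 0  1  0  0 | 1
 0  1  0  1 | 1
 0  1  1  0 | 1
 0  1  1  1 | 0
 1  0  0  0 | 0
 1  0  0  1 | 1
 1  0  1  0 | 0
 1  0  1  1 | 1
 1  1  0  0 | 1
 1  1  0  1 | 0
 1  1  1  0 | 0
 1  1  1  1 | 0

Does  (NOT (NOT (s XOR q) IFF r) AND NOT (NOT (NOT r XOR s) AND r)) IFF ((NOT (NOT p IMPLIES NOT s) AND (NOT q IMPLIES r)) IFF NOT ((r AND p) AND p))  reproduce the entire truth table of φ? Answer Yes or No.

Check the formula against φ row by row:
  p=0, q=0, r=0, s=0: formula gives 0, φ = 0 ✓
  p=0, q=0, r=0, s=1: formula gives 1, φ = 1 ✓
  p=0, q=0, r=1, s=0: formula gives 1, φ = 1 ✓
  p=0, q=0, r=1, s=1: formula gives 1, φ = 1 ✓
  … (the remaining 12 rows also agree.)
Every row agrees, so the formula is equivalent.

Yes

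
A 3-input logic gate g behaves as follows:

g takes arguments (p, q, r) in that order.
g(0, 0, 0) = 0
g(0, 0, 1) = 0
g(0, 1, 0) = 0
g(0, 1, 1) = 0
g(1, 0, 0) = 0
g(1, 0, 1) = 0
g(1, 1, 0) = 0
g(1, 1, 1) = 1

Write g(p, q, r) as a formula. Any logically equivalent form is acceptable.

The output is 1 only when every input is 1 — the AND of all inputs.

g(p, q, r) = (p · q) · r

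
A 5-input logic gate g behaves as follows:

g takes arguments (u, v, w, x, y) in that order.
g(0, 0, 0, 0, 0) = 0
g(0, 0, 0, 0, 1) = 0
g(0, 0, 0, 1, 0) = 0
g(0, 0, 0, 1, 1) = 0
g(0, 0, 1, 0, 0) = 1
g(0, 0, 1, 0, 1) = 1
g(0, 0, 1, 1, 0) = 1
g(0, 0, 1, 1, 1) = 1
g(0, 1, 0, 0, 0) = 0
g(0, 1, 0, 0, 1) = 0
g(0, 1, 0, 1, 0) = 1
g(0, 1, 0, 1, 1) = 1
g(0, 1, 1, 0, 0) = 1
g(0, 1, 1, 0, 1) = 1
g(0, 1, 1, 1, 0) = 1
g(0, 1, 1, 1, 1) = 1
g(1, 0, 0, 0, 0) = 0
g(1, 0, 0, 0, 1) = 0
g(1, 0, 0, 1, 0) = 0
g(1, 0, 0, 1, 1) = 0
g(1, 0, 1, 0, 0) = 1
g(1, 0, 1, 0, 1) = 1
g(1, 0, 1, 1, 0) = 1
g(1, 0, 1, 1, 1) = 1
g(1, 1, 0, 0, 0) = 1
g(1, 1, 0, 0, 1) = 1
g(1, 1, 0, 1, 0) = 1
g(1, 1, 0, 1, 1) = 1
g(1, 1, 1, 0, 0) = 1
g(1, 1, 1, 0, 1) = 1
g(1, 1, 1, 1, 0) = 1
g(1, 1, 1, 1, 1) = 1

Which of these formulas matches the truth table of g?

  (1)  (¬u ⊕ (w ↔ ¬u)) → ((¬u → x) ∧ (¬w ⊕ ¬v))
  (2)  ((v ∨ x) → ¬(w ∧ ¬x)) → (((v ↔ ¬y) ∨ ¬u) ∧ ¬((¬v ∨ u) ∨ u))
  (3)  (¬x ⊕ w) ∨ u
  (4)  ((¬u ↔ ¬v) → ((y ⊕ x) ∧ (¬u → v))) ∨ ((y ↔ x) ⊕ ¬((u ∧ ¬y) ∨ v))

1

(2) disagrees with g on (0,0,1,0,0) (formula → 0, table → 1); rule it out.
(3) disagrees with g on (0,0,0,0,0) (formula → 1, table → 0); rule it out.
(4) disagrees with g on (0,0,0,0,1) (formula → 1, table → 0); rule it out.
(1) is the remaining candidate, and it agrees with g on all 32 inputs.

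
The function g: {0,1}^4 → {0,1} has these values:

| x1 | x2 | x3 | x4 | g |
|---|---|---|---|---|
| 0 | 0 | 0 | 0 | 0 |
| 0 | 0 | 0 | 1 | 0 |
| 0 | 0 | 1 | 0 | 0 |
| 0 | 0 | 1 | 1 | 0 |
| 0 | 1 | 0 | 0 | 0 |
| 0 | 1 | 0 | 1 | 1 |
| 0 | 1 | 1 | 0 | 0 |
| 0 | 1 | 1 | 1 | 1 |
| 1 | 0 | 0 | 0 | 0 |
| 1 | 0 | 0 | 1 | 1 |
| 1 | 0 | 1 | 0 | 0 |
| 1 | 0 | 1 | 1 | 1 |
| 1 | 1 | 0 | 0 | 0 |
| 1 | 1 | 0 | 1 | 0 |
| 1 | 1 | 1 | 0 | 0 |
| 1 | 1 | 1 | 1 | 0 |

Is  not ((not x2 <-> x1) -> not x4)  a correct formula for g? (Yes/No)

Yes

Check the formula against g row by row:
  x1=0, x2=0, x3=0, x4=0: formula gives 0, g = 0 ✓
  x1=0, x2=0, x3=0, x4=1: formula gives 0, g = 0 ✓
  x1=0, x2=0, x3=1, x4=0: formula gives 0, g = 0 ✓
  x1=0, x2=0, x3=1, x4=1: formula gives 0, g = 0 ✓
  … (the remaining 12 rows also agree.)
No disagreement on any input; they are logically equivalent.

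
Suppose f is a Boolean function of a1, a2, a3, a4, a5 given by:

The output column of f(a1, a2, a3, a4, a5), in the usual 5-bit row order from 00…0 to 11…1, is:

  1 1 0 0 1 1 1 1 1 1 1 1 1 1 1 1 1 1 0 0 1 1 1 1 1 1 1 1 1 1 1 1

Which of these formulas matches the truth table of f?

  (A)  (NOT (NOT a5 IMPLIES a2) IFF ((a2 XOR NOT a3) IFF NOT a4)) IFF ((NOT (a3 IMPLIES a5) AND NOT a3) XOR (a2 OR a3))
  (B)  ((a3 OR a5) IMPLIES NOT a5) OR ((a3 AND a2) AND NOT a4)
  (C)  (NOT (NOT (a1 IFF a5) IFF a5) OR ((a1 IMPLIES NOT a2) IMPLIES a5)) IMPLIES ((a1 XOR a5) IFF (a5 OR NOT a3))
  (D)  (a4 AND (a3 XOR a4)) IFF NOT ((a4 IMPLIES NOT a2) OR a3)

D

(A) disagrees with f on (0,0,0,0,0) (formula → 0, table → 1); rule it out.
(B) disagrees with f on (0,0,0,0,1) (formula → 0, table → 1); rule it out.
(C) disagrees with f on (0,0,0,1,0) (formula → 1, table → 0); rule it out.
That leaves (D). Evaluating it on every row reproduces the table of f exactly.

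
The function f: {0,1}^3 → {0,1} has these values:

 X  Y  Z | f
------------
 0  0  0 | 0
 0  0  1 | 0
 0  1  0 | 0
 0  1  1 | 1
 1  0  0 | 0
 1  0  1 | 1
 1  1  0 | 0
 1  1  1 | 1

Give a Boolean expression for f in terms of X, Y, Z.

The 1-rows are (0,1,1), (1,0,1), (1,1,1). Each contributes one minterm — ¬X·Y·Z; X·¬Y·Z; X·Y·Z — and their disjunction is a sum-of-products form of f.

f(X, Y, Z) = (((X' · Y) · Z) + ((X · Y') · Z)) + ((X · Y) · Z)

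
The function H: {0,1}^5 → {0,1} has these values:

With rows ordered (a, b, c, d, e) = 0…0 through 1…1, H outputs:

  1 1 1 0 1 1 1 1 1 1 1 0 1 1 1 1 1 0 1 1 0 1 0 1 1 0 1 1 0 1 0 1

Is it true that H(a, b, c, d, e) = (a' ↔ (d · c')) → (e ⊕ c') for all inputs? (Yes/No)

Yes

Check the formula against H row by row:
  a=0, b=0, c=0, d=0, e=0: formula gives 1, H = 1 ✓
  a=0, b=0, c=0, d=0, e=1: formula gives 1, H = 1 ✓
  a=0, b=0, c=0, d=1, e=0: formula gives 1, H = 1 ✓
  a=0, b=0, c=0, d=1, e=1: formula gives 0, H = 0 ✓
  … (the remaining 28 rows also agree.)
All 32 rows match — the expression computes H exactly.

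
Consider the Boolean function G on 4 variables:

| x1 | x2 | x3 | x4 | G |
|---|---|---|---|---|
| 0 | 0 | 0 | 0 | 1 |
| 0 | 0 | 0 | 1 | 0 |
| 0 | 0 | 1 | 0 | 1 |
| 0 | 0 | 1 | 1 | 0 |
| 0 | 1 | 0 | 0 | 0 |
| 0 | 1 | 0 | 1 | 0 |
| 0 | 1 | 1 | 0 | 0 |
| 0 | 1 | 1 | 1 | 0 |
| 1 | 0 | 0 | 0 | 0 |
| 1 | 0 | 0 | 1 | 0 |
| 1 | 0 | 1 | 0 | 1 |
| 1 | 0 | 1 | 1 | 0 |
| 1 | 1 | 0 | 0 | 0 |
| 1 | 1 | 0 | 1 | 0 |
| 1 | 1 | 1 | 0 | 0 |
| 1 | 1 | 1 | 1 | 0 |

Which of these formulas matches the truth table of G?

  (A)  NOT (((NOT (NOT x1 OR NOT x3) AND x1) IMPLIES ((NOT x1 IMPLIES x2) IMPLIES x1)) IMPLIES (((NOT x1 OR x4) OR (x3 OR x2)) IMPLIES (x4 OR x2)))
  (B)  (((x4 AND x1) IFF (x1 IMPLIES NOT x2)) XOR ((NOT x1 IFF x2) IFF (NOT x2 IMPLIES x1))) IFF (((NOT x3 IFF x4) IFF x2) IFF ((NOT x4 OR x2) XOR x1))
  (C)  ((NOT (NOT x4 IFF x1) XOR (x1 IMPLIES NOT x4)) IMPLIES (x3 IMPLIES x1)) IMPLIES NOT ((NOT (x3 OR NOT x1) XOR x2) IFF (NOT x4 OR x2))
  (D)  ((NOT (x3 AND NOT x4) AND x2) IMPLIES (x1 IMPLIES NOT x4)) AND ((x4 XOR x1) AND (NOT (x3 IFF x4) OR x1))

A

(B) disagrees with G on (0,0,0,1) (formula → 1, table → 0); rule it out.
(C) disagrees with G on (0,0,1,1) (formula → 1, table → 0); rule it out.
(D) disagrees with G on (0,0,0,0) (formula → 0, table → 1); rule it out.
Only (A) survives; checking it on all 16 rows confirms it matches G.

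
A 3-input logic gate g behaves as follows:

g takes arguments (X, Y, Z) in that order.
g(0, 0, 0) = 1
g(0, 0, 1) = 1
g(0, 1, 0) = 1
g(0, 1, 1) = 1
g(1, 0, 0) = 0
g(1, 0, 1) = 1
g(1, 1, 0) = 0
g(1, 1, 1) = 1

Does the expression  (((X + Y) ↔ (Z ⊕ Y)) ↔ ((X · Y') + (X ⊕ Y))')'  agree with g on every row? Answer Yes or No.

Test each input against both g and the formula:
  X=0, Y=0, Z=0: formula gives 0, but g = 1 ✗
A single disagreement suffices: at (0,0,0) they differ, so the formula does not compute g.

No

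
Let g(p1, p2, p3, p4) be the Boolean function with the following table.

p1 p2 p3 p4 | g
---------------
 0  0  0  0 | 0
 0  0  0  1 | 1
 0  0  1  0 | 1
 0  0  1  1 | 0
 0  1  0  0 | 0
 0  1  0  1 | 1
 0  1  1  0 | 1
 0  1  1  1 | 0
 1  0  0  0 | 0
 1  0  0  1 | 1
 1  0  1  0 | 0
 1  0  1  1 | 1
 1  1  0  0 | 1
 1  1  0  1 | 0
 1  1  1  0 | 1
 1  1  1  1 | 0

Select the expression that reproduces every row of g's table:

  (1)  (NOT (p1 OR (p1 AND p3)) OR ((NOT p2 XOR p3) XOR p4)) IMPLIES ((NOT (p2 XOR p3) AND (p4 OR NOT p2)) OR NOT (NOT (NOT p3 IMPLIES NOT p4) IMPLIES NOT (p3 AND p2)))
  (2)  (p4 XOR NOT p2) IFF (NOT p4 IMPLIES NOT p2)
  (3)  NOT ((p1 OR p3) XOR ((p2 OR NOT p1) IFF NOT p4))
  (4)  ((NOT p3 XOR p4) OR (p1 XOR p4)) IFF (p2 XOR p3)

3

(1): at (0,0,0,0) it gives 1, but g = 0 — eliminated.
(2): at (0,0,0,0) it gives 1, but g = 0 — eliminated.
(4): at (0,0,0,1) it gives 0, but g = 1 — eliminated.
(3) is the remaining candidate, and it agrees with g on all 16 inputs.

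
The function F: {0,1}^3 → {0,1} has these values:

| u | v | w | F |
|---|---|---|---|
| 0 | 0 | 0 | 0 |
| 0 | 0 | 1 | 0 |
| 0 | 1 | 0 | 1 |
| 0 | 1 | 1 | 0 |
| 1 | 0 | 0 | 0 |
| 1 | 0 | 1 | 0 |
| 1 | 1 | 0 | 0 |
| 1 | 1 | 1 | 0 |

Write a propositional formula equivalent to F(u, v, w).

Only row (0,1,0) gives 1. That row's minterm ¬u·v·¬w is F directly.

F(u, v, w) = (not u and v) and not w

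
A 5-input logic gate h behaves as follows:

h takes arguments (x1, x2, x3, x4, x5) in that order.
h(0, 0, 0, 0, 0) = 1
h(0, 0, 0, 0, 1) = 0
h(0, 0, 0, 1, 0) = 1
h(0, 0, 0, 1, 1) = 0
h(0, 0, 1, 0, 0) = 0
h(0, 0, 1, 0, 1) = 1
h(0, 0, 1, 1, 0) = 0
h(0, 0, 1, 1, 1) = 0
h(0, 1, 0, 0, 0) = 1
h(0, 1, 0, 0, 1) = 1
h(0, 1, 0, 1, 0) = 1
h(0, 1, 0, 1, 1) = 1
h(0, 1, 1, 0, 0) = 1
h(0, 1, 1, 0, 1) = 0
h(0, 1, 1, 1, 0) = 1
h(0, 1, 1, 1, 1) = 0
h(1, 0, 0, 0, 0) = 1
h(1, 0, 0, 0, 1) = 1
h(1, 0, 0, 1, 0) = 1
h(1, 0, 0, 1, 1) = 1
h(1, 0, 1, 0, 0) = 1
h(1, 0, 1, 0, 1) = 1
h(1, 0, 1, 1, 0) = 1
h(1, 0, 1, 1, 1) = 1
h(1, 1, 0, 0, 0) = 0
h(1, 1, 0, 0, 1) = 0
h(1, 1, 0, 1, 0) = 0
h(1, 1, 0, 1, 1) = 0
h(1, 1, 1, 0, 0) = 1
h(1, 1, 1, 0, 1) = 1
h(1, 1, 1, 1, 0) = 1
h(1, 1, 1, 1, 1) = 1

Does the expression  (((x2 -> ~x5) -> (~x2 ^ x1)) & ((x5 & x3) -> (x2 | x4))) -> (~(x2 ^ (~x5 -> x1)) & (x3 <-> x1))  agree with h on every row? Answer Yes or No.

Evaluate (((x2 -> ~x5) -> (~x2 ^ x1)) & ((x5 & x3) -> (x2 | x4))) -> (~(x2 ^ (~x5 -> x1)) & (x3 <-> x1)) on each row and compare to h:
  x1=0, x2=0, x3=0, x4=0, x5=0: formula gives 1, h = 1 ✓
  x1=0, x2=0, x3=0, x4=0, x5=1: formula gives 0, h = 0 ✓
  x1=0, x2=0, x3=0, x4=1, x5=0: formula gives 1, h = 1 ✓
  x1=0, x2=0, x3=0, x4=1, x5=1: formula gives 0, h = 0 ✓
  … (the remaining 28 rows also agree.)
All 32 rows match — the expression computes h exactly.

Yes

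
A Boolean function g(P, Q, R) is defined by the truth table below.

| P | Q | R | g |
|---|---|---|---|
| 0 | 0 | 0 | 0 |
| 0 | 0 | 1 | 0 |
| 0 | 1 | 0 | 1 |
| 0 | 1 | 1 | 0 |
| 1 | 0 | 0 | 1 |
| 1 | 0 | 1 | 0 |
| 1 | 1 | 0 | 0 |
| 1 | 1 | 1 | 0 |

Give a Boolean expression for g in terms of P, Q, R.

g=1 on 2 inputs: (0,1,0), (1,0,0). Reading each as a conjunction of literals (¬P·Q·¬R, P·¬Q·¬R) and taking the OR gives the canonical DNF.

g(P, Q, R) = ((~P & Q) & ~R) | ((P & ~Q) & ~R)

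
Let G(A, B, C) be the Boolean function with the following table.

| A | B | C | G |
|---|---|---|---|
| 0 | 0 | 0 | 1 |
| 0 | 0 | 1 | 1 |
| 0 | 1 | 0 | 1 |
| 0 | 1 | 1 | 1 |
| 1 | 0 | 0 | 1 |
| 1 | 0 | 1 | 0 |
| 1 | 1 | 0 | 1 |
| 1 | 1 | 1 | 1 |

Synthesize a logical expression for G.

G(A, B, C) = ¬((A ∧ ¬B) ∧ C)

G is 0 on exactly one input, (1,0,1), whose minterm is A·¬B·C. So G is the negation of that single conjunction.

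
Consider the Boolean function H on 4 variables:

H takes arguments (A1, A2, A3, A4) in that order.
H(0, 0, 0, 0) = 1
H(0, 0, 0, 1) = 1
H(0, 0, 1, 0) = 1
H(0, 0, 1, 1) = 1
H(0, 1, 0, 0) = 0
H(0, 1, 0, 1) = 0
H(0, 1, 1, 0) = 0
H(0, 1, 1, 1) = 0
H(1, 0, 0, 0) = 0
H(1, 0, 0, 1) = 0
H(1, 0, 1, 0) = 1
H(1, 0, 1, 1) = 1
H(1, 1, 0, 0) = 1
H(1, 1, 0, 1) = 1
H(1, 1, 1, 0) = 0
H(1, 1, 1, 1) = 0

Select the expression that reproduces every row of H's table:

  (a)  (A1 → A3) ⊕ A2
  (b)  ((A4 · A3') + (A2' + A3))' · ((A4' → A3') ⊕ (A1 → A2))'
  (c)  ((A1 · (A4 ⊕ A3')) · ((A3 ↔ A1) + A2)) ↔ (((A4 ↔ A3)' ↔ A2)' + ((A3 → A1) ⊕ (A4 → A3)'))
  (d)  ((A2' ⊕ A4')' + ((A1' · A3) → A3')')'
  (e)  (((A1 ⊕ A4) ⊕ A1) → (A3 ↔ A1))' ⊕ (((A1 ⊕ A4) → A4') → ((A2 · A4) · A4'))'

(b) disagrees with H on (0,0,0,0) (formula → 0, table → 1); rule it out.
(c) disagrees with H on (0,0,0,0) (formula → 0, table → 1); rule it out.
(d) disagrees with H on (0,0,0,0) (formula → 0, table → 1); rule it out.
(e) disagrees with H on (0,0,0,1) (formula → 0, table → 1); rule it out.
Only (a) survives; checking it on all 16 rows confirms it matches H.

a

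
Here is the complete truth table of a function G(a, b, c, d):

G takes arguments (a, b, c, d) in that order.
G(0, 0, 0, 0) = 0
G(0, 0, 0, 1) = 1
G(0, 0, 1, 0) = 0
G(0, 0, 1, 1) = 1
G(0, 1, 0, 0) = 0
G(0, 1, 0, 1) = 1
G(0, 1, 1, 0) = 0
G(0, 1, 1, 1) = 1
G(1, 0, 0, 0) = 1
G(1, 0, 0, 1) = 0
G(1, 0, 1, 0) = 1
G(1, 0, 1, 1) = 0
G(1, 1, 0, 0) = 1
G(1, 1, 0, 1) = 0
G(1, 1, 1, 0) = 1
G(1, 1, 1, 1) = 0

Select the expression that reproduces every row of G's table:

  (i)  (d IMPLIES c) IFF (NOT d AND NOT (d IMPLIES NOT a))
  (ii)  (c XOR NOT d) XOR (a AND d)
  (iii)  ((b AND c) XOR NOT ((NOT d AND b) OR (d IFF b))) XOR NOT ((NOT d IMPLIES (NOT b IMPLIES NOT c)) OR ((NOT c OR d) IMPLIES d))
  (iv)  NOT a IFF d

(i) fails at (0,0,1,1): the formula yields 0, G is 1.
(ii) fails at (0,0,0,0): the formula yields 1, G is 0.
(iii) fails at (0,1,0,1): the formula yields 0, G is 1.
(iv) is the remaining candidate, and it agrees with G on all 16 inputs.

iv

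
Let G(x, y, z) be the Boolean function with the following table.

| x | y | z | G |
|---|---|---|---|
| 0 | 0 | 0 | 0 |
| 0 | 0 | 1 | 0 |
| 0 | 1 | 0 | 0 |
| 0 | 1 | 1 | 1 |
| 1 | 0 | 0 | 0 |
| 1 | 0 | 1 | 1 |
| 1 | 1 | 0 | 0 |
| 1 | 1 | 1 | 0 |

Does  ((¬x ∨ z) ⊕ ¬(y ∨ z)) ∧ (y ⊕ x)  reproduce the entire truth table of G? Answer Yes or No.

Evaluate ((¬x ∨ z) ⊕ ¬(y ∨ z)) ∧ (y ⊕ x) on each row and compare to G:
  x=0, y=0, z=0: formula gives 0, G = 0 ✓
  x=0, y=0, z=1: formula gives 0, G = 0 ✓
  x=0, y=1, z=0: formula gives 1, but G = 0 ✗
Since they disagree at (0,1,0), the expression is not a correct formula for G.

No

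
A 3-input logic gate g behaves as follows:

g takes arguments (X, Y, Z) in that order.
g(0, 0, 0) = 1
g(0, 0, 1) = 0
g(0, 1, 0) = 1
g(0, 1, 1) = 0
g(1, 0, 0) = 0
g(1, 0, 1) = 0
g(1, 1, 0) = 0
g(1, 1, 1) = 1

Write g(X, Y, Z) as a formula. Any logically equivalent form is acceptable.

The 1-rows are (0,0,0), (0,1,0), (1,1,1). Each contributes one minterm — ¬X·¬Y·¬Z; ¬X·Y·¬Z; X·Y·Z — and their disjunction is a sum-of-products form of g.

g(X, Y, Z) = (((X' · Y') · Z') + ((X' · Y) · Z')) + ((X · Y) · Z)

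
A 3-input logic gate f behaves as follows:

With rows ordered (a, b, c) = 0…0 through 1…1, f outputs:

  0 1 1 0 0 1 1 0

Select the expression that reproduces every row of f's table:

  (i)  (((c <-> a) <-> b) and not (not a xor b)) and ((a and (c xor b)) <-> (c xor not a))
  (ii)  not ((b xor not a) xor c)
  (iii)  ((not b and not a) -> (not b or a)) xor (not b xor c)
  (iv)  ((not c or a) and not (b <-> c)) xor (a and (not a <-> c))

iii

(i) fails at (0,0,1): the formula yields 0, f is 1.
(ii) fails at (1,0,0): the formula yields 1, f is 0.
(iv) fails at (0,0,1): the formula yields 0, f is 1.
Only (iii) survives; checking it on all 8 rows confirms it matches f.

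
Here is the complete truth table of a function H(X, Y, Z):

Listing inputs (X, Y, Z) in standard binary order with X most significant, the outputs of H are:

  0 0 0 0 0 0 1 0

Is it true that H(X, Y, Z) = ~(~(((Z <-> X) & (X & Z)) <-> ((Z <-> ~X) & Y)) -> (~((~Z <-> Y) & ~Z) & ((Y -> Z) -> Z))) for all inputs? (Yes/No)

Yes

Test each input against both H and the formula:
  X=0, Y=0, Z=0: formula gives 0, H = 0 ✓
  X=0, Y=0, Z=1: formula gives 0, H = 0 ✓
  X=0, Y=1, Z=0: formula gives 0, H = 0 ✓
  X=0, Y=1, Z=1: formula gives 0, H = 0 ✓
  X=1, Y=0, Z=0: formula gives 0, H = 0 ✓
  … (the remaining 3 rows also agree.)
All 8 rows match — the expression computes H exactly.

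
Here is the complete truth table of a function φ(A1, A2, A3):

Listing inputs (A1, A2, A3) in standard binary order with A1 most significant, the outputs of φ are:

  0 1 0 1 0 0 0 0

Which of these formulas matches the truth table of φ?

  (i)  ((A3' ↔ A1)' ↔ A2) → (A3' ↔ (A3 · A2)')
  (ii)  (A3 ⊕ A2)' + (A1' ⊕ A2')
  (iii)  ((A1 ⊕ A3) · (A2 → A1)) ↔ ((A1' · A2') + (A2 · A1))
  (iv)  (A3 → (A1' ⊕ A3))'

iv

(i) disagrees with φ on (0,0,0) (formula → 1, table → 0); rule it out.
(ii) disagrees with φ on (0,0,0) (formula → 1, table → 0); rule it out.
(iii) disagrees with φ on (0,1,0) (formula → 1, table → 0); rule it out.
That leaves (iv). Evaluating it on every row reproduces the table of φ exactly.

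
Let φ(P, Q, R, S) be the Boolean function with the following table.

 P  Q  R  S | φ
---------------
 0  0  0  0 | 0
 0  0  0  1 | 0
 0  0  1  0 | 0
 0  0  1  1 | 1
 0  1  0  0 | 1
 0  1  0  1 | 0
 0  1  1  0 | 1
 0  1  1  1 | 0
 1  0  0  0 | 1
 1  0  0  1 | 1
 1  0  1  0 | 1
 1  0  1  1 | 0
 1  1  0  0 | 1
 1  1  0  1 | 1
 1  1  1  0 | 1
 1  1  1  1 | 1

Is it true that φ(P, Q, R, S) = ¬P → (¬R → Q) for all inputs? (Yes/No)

No

Test each input against both φ and the formula:
  P=0, Q=0, R=0, S=0: formula gives 0, φ = 0 ✓
  P=0, Q=0, R=0, S=1: formula gives 0, φ = 0 ✓
  P=0, Q=0, R=1, S=0: formula gives 1, but φ = 0 ✗
A single disagreement suffices: at (0,0,1,0) they differ, so the formula does not compute φ.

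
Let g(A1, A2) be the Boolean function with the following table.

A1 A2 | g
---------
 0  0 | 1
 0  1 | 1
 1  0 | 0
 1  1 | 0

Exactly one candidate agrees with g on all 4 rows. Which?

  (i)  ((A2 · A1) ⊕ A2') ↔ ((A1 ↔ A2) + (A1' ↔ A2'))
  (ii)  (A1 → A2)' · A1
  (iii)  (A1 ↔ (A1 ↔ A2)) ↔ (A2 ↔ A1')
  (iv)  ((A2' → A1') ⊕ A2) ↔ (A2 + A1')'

iii

(i): at (1,1) it gives 1, but g = 0 — eliminated.
(ii): at (0,0) it gives 0, but g = 1 — eliminated.
(iv): at (0,0) it gives 0, but g = 1 — eliminated.
That leaves (iii). Evaluating it on every row reproduces the table of g exactly.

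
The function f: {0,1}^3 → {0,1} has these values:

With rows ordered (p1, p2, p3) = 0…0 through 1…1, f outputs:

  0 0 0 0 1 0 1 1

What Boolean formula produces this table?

f(p1, p2, p3) = (((p1 and not p2) and not p3) or ((p1 and p2) and not p3)) or ((p1 and p2) and p3)

f=1 on 3 inputs: (1,0,0), (1,1,0), (1,1,1). Reading each as a conjunction of literals (p1·¬p2·¬p3, p1·p2·¬p3, p1·p2·p3) and taking the OR gives the canonical DNF.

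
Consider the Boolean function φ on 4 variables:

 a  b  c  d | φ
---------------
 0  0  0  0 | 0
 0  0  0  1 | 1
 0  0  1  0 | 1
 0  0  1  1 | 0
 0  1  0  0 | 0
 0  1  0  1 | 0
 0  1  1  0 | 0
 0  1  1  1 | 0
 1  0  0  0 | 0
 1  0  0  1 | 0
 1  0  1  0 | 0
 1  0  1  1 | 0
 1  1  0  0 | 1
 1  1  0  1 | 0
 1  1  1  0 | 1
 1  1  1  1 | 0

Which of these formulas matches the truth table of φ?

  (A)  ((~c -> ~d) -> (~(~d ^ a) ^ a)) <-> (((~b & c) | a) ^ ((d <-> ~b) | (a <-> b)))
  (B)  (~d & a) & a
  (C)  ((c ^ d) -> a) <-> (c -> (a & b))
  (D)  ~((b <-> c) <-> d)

(B) fails at (0,0,0,1): the formula yields 0, φ is 1.
(C) fails at (0,0,0,0): the formula yields 1, φ is 0.
(D) fails at (0,0,0,0): the formula yields 1, φ is 0.
Only (A) survives; checking it on all 16 rows confirms it matches φ.

A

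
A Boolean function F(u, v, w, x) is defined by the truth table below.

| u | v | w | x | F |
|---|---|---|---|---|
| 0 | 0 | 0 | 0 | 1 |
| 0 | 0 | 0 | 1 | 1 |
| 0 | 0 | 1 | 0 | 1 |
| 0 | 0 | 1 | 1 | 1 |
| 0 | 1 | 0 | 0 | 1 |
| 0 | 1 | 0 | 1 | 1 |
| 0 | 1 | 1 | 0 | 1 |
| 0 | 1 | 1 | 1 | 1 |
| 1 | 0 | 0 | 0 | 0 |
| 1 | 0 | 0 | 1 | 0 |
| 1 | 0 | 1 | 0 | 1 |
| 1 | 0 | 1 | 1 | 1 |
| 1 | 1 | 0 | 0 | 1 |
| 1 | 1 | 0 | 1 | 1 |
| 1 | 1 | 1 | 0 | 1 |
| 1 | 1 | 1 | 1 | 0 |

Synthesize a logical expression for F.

F is 0 on only 3 rows — (1,0,0,0), (1,0,0,1), (1,1,1,1). Writing each as a minterm (u·¬v·¬w·¬x, u·¬v·¬w·x, u·v·w·x) and OR-ing them characterizes exactly where F=0, so F is the negation of that disjunction.

F(u, v, w, x) = ~(((((u & ~v) & ~w) & ~x) | (((u & ~v) & ~w) & x)) | (((u & v) & w) & x))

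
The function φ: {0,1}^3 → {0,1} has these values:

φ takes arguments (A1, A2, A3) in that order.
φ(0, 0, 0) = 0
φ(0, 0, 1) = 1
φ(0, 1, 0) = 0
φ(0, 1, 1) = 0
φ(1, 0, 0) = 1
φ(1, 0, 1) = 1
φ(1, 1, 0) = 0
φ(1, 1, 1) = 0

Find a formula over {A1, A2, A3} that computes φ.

Collect the rows where φ=1 — (0,0,1), (1,0,0), (1,0,1) — and write one minterm per row: ¬A1·¬A2·A3, A1·¬A2·¬A3, A1·¬A2·A3. Their union (logical OR) reproduces the table exactly.

φ(A1, A2, A3) = (((not A1 and not A2) and A3) or ((A1 and not A2) and not A3)) or ((A1 and not A2) and A3)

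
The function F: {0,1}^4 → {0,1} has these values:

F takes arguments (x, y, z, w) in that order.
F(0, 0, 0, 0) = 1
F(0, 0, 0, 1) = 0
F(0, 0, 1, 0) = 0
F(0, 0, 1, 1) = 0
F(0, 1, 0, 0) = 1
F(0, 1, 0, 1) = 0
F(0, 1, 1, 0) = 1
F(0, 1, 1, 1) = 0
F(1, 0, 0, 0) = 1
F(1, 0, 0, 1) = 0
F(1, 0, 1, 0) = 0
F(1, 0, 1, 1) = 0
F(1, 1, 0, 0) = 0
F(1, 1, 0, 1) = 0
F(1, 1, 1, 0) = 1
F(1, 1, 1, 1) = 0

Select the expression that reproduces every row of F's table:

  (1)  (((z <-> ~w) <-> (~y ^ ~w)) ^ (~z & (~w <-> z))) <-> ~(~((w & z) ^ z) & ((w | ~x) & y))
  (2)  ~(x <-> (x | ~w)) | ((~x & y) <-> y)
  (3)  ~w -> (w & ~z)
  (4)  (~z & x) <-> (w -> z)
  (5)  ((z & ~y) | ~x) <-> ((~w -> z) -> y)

1

(2) disagrees with F on (0,0,0,1) (formula → 1, table → 0); rule it out.
(3) disagrees with F on (0,0,0,0) (formula → 0, table → 1); rule it out.
(4) disagrees with F on (0,0,0,0) (formula → 0, table → 1); rule it out.
(5) disagrees with F on (0,1,0,1) (formula → 1, table → 0); rule it out.
That leaves (1). Evaluating it on every row reproduces the table of F exactly.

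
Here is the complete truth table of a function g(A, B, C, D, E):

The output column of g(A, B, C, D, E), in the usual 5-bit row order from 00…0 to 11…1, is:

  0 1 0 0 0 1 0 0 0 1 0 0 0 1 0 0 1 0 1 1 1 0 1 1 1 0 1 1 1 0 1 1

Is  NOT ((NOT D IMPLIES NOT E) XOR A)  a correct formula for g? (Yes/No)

Check the formula against g row by row:
  A=0, B=0, C=0, D=0, E=0: formula gives 0, g = 0 ✓
  A=0, B=0, C=0, D=0, E=1: formula gives 1, g = 1 ✓
  A=0, B=0, C=0, D=1, E=0: formula gives 0, g = 0 ✓
  A=0, B=0, C=0, D=1, E=1: formula gives 0, g = 0 ✓
  … (the remaining 28 rows also agree.)
No disagreement on any input; they are logically equivalent.

Yes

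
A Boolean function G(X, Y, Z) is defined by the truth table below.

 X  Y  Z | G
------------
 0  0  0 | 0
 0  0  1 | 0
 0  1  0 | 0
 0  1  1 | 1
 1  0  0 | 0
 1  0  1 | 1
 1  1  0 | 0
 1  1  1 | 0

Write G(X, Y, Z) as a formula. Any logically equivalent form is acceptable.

G(X, Y, Z) = ((NOT X AND Y) AND Z) OR ((X AND NOT Y) AND Z)

Collect the rows where G=1 — (0,1,1), (1,0,1) — and write one minterm per row: ¬X·Y·Z, X·¬Y·Z. Their union (logical OR) reproduces the table exactly.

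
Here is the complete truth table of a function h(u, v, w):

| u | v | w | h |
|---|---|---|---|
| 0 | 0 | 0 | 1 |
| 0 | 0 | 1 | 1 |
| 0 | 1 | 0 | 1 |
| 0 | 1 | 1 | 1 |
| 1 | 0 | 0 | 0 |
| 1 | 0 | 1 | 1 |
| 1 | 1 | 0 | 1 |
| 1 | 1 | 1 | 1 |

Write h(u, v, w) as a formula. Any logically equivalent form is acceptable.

h(u, v, w) = NOT ((u AND NOT v) AND NOT w)

h is 0 on exactly one input, (1,0,0), whose minterm is u·¬v·¬w. So h is the negation of that single conjunction.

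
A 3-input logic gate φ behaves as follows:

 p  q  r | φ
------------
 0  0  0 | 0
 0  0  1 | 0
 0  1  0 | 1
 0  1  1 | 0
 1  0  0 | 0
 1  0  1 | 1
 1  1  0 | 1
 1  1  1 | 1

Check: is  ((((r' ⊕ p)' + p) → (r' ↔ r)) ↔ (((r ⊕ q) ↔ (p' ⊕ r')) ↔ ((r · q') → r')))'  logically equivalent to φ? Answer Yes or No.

Check the formula against φ row by row:
  p=0, q=0, r=0: formula gives 0, φ = 0 ✓
  p=0, q=0, r=1: formula gives 0, φ = 0 ✓
  p=0, q=1, r=0: formula gives 1, φ = 1 ✓
  p=0, q=1, r=1: formula gives 0, φ = 0 ✓
  p=1, q=0, r=0: formula gives 0, φ = 0 ✓
  …and likewise for the remaining 3 rows.
Every row agrees, so the formula is equivalent.

Yes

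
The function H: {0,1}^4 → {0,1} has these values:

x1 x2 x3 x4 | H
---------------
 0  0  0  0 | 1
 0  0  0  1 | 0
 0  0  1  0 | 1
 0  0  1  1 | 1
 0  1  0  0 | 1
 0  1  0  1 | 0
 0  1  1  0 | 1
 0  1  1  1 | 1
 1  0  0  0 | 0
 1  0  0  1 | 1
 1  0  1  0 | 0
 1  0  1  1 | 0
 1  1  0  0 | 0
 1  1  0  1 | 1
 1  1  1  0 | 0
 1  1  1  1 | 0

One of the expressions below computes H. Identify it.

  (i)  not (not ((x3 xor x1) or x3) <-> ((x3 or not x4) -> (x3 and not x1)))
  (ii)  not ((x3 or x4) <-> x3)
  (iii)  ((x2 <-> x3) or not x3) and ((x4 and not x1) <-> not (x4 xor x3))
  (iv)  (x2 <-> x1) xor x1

i

(ii) fails at (0,0,0,0): the formula yields 0, H is 1.
(iii) fails at (0,0,0,0): the formula yields 0, H is 1.
(iv) fails at (0,0,0,1): the formula yields 1, H is 0.
Only (i) survives; checking it on all 16 rows confirms it matches H.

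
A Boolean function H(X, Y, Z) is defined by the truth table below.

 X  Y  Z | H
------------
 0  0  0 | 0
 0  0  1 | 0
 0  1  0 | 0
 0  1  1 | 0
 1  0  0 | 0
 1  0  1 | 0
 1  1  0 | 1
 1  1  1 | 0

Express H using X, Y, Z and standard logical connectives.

H(X, Y, Z) = (X & Y) & ~Z

H is 1 on exactly one input, (1,1,0), whose minterm is X·Y·¬Z. So H is just that conjunction.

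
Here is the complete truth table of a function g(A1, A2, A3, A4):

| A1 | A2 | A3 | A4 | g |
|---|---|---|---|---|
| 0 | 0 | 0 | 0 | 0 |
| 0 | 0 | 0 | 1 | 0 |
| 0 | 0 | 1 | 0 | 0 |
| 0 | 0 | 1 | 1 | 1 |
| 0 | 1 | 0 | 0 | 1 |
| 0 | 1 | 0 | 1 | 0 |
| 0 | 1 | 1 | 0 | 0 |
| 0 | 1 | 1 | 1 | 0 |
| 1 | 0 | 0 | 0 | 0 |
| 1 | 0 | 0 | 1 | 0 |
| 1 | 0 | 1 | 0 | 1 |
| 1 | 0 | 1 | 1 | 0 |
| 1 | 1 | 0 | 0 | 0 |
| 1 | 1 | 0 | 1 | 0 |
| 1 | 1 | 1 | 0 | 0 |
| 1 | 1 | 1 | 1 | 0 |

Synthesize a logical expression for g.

Collect the rows where g=1 — (0,0,1,1), (0,1,0,0), (1,0,1,0) — and write one minterm per row: ¬A1·¬A2·A3·A4, ¬A1·A2·¬A3·¬A4, A1·¬A2·A3·¬A4. Their union (logical OR) reproduces the table exactly.

g(A1, A2, A3, A4) = ((((¬A1 ∧ ¬A2) ∧ A3) ∧ A4) ∨ (((¬A1 ∧ A2) ∧ ¬A3) ∧ ¬A4)) ∨ (((A1 ∧ ¬A2) ∧ A3) ∧ ¬A4)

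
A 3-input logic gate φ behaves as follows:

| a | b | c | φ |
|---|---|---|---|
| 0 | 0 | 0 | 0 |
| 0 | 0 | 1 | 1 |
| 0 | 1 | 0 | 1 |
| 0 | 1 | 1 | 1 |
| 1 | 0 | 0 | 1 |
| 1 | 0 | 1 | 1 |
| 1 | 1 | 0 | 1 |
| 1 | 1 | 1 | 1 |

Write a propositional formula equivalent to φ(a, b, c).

φ(a, b, c) = (a ∨ b) ∨ c

The output is 1 whenever at least one input is 1 — the OR of all inputs.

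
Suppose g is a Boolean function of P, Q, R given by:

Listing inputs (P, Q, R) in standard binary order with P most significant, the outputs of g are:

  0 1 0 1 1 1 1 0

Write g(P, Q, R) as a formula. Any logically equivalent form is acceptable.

g(P, Q, R) = ¬((((¬P ∧ ¬Q) ∧ ¬R) ∨ ((¬P ∧ Q) ∧ ¬R)) ∨ ((P ∧ Q) ∧ R))

There are just 3 zero rows: (0,0,0), (0,1,0), (1,1,1). Their minterms are ¬P·¬Q·¬R, ¬P·Q·¬R, P·Q·R; the OR of those covers precisely the 0-outputs, and negating it yields g.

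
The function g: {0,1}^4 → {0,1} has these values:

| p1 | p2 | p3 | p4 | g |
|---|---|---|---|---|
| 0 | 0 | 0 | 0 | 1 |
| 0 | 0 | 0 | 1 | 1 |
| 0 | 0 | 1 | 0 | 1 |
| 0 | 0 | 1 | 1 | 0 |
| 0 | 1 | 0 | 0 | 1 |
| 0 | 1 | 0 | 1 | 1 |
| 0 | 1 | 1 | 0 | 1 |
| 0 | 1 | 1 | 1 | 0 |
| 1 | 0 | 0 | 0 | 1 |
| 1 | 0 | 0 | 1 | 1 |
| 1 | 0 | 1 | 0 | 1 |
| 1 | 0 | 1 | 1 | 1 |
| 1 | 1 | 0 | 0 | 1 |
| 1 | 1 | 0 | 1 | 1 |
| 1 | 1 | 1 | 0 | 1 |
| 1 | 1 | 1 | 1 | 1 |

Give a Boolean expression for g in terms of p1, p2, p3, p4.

g is 0 on only 2 rows — (0,0,1,1), (0,1,1,1). Writing each as a minterm (¬p1·¬p2·p3·p4, ¬p1·p2·p3·p4) and OR-ing them characterizes exactly where g=0, so g is the negation of that disjunction.

g(p1, p2, p3, p4) = ((((p1' · p2') · p3) · p4) + (((p1' · p2) · p3) · p4))'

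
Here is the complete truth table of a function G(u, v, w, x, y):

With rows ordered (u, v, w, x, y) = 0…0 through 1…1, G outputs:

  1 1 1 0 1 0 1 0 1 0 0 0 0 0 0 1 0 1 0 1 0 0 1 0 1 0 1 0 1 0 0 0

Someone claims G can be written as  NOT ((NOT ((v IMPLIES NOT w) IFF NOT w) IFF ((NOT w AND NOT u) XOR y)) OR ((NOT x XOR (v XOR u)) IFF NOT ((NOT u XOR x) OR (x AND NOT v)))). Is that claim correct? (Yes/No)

Test each input against both G and the formula:
  u=0, v=0, w=0, x=0, y=0: formula gives 1, G = 1 ✓
  u=0, v=0, w=0, x=0, y=1: formula gives 0, but G = 1 ✗
A single disagreement suffices: at (0,0,0,0,1) they differ, so the formula does not compute G.

No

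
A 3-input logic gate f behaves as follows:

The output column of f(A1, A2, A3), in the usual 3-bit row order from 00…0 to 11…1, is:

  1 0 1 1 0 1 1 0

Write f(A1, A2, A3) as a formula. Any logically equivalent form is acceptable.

f(A1, A2, A3) = ((((A1' · A2') · A3) + ((A1 · A2') · A3')) + ((A1 · A2) · A3))'

f is 0 on only 3 rows — (0,0,1), (1,0,0), (1,1,1). Writing each as a minterm (¬A1·¬A2·A3, A1·¬A2·¬A3, A1·A2·A3) and OR-ing them characterizes exactly where f=0, so f is the negation of that disjunction.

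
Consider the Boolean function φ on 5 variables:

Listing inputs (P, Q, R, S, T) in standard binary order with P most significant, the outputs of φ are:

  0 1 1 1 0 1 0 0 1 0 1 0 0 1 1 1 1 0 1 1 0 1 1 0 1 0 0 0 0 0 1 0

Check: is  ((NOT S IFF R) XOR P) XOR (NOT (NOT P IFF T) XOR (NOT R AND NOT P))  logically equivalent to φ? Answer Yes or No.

No

Test each input against both φ and the formula:
  P=0, Q=0, R=0, S=0, T=0: formula gives 0, φ = 0 ✓
  P=0, Q=0, R=0, S=0, T=1: formula gives 1, φ = 1 ✓
  P=0, Q=0, R=0, S=1, T=0: formula gives 1, φ = 1 ✓
  P=0, Q=0, R=0, S=1, T=1: formula gives 0, but φ = 1 ✗
Since they disagree at (0,0,0,1,1), the expression is not a correct formula for φ.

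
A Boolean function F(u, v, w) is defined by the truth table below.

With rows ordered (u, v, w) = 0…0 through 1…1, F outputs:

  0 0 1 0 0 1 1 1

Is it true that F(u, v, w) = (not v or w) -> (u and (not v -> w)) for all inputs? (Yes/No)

Test each input against both F and the formula:
  u=0, v=0, w=0: formula gives 0, F = 0 ✓
  u=0, v=0, w=1: formula gives 0, F = 0 ✓
  u=0, v=1, w=0: formula gives 1, F = 1 ✓
  u=0, v=1, w=1: formula gives 0, F = 0 ✓
  u=1, v=0, w=0: formula gives 0, F = 0 ✓
  …and likewise for the remaining 3 rows.
No disagreement on any input; they are logically equivalent.

Yes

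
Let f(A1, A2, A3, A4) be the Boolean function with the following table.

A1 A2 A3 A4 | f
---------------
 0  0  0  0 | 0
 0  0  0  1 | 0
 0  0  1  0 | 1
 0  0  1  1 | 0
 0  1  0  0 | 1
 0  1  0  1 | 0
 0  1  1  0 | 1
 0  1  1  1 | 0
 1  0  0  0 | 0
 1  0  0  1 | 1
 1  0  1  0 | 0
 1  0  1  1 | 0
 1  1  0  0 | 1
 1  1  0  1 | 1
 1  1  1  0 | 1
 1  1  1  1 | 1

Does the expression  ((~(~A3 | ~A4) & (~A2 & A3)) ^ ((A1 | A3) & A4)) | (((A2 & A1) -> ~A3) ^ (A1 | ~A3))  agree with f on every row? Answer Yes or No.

Check the formula against f row by row:
  A1=0, A2=0, A3=0, A4=0: formula gives 0, f = 0 ✓
  A1=0, A2=0, A3=0, A4=1: formula gives 0, f = 0 ✓
  A1=0, A2=0, A3=1, A4=0: formula gives 1, f = 1 ✓
  A1=0, A2=0, A3=1, A4=1: formula gives 1, but f = 0 ✗
Row (0,0,1,1) is a counterexample, so the formula is not equivalent to f.

No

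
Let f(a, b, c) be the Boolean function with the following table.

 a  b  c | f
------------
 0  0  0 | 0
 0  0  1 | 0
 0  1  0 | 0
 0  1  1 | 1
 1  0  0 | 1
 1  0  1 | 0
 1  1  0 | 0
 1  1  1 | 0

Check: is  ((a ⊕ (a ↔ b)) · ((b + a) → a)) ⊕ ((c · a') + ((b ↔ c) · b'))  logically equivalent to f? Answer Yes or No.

No

Evaluate ((a ⊕ (a ↔ b)) · ((b + a) → a)) ⊕ ((c · a') + ((b ↔ c) · b')) on each row and compare to f:
  a=0, b=0, c=0: formula gives 0, f = 0 ✓
  a=0, b=0, c=1: formula gives 0, f = 0 ✓
  a=0, b=1, c=0: formula gives 0, f = 0 ✓
  a=0, b=1, c=1: formula gives 1, f = 1 ✓
  a=1, b=0, c=0: formula gives 0, but f = 1 ✗
A single disagreement suffices: at (1,0,0) they differ, so the formula does not compute f.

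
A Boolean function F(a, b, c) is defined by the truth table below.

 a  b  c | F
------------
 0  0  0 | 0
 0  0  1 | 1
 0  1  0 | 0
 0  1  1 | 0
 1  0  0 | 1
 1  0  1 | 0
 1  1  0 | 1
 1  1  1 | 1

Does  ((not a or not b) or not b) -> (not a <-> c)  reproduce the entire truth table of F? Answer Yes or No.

Evaluate ((not a or not b) or not b) -> (not a <-> c) on each row and compare to F:
  a=0, b=0, c=0: formula gives 0, F = 0 ✓
  a=0, b=0, c=1: formula gives 1, F = 1 ✓
  a=0, b=1, c=0: formula gives 0, F = 0 ✓
  a=0, b=1, c=1: formula gives 1, but F = 0 ✗
Row (0,1,1) is a counterexample, so the formula is not equivalent to F.

No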